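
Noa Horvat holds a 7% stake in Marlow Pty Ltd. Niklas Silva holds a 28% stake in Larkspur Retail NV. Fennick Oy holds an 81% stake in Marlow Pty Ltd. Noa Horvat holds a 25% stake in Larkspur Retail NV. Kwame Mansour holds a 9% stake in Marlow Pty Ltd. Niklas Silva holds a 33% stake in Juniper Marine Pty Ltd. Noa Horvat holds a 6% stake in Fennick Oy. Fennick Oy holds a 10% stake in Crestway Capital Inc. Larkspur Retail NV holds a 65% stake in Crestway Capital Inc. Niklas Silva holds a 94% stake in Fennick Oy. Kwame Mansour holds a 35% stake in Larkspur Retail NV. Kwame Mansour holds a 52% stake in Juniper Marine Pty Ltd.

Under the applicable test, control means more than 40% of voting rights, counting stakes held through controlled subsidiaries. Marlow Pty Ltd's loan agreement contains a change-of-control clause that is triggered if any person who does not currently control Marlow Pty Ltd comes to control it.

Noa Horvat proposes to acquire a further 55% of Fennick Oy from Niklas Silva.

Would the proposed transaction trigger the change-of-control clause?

Yes

The purchase adds only to Noa's holdings (Niklas's stake shrinks), so Noa is the only person who could newly come to control Marlow.
Noa's largest direct stake is 25% in Larkspur, which does not meet the threshold, so Noa controls no company.
In Marlow, Noa's side holds only 7%, not > 40%.
So before the transaction, Noa does not control Marlow.
After the purchase, Noa's direct stake in Fennick rises to 6% + 55% = 61%, and Niklas's stake falls to 39%.
Noa holds 61% of Fennick, so Noa controls Fennick.
Noa and Fennick together hold 7% + 81% = 88% of Marlow, so Noa controls Marlow.
Noa did not control Marlow before and does after, so the clause is triggered.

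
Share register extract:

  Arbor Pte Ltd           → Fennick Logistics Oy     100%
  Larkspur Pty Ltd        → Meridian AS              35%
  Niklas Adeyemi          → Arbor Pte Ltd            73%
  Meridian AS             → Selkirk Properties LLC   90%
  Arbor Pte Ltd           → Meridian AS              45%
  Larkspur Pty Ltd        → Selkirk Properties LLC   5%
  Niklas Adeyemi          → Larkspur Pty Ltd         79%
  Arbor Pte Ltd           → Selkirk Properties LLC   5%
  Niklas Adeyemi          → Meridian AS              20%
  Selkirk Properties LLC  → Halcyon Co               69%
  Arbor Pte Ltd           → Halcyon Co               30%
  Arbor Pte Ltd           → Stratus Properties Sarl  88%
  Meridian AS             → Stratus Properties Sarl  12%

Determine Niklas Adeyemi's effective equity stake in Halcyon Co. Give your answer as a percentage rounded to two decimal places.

Niklas reaches Halcyon along 6 paths.
Via Arbor: 73% × 30% = 21.9%.
Via Larkspur → Selkirk: 79% × 5% × 69% = 2.7255%.
Via Arbor → Selkirk: 73% × 5% × 69% = 2.5185%.
Via Larkspur → Meridian → Selkirk: 79% × 35% × 90% × 69% = 17.17065%.
Via Meridian → Selkirk: 20% × 90% × 69% = 12.42%.
Via Arbor → Meridian → Selkirk: 73% × 45% × 90% × 69% = 20.39985%.
Total: 21.9% + 2.7255% + 2.5185% + 17.17065% + 12.42% + 20.39985% = 77.1345%.
Rounded: 77.13%.

77.13%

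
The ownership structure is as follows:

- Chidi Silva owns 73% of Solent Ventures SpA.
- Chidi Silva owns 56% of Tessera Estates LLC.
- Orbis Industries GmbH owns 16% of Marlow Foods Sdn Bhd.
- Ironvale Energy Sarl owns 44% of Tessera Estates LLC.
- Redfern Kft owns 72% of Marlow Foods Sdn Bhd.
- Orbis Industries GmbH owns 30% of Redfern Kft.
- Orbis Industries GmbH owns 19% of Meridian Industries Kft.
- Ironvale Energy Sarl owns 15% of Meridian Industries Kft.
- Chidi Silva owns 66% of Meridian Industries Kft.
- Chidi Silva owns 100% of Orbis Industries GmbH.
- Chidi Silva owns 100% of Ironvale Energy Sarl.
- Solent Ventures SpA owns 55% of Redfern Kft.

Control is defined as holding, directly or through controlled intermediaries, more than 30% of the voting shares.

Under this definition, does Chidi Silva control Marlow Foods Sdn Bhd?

Chidi holds 100% of Orbis, so Chidi controls Orbis.
Chidi holds 73% of Solent, so Chidi controls Solent.
Solent and Orbis together hold 55% + 30% = 85% of Redfern, so Chidi controls Redfern.
Redfern and Orbis together hold 72% + 16% = 88% of Marlow, so Chidi controls Marlow.

Yes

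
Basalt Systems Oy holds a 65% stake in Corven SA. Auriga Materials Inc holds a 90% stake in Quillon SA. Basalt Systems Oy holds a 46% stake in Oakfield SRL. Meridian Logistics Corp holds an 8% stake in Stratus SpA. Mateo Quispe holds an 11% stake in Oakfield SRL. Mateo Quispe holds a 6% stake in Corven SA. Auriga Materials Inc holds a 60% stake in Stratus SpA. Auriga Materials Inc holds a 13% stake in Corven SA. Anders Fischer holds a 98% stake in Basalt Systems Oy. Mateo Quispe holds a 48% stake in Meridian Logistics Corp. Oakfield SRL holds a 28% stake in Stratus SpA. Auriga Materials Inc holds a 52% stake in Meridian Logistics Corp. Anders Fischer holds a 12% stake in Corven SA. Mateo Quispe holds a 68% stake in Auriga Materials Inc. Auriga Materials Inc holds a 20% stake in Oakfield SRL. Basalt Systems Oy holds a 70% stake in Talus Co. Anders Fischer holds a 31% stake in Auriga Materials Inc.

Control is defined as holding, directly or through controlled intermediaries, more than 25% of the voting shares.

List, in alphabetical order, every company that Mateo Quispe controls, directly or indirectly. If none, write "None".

Mateo holds 68% of Auriga, so Mateo controls Auriga.
Auriga holds 90% of Quillon, so Mateo controls Quillon.
Mateo and Auriga together hold 11% + 20% = 31% of Oakfield, so Mateo controls Oakfield.
Mateo and Auriga together hold 48% + 52% = 100% of Meridian, so Mateo controls Meridian.
Meridian and Oakfield and Auriga together hold 8% + 28% + 60% = 96% of Stratus, so Mateo controls Stratus.
No other company's threshold is met.

Auriga Materials Inc, Meridian Logistics Corp, Oakfield SRL, Quillon SA, Stratus SpA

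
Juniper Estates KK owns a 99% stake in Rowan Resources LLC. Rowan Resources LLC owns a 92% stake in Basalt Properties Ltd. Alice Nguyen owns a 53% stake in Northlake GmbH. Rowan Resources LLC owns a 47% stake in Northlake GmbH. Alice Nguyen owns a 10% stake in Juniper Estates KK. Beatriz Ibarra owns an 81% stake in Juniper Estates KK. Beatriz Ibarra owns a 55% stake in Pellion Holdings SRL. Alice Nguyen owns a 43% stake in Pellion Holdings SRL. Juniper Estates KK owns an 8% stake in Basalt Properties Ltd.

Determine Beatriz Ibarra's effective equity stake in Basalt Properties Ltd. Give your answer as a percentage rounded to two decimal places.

Beatriz reaches Basalt along 2 paths.
Via Juniper: 81% × 8% = 6.48%.
Via Juniper → Rowan: 81% × 99% × 92% = 73.7748%.
Total: 6.48% + 73.7748% = 80.2548%.
Rounded: 80.25%.

80.25%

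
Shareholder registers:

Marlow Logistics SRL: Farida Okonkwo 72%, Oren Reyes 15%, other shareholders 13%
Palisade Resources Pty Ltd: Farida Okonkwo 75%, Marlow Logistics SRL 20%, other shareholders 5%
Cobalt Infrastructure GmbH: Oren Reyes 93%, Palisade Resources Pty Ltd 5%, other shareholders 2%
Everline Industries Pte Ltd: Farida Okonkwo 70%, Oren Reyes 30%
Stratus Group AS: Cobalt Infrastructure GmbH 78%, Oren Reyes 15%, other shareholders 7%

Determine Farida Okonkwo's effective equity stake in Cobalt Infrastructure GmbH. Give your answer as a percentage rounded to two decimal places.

Farida reaches Cobalt along 2 paths.
Via Palisade: 75% × 5% = 3.75%.
Via Marlow → Palisade: 72% × 20% × 5% = 0.72%.
Total: 3.75% + 0.72% = 4.47%.

4.47%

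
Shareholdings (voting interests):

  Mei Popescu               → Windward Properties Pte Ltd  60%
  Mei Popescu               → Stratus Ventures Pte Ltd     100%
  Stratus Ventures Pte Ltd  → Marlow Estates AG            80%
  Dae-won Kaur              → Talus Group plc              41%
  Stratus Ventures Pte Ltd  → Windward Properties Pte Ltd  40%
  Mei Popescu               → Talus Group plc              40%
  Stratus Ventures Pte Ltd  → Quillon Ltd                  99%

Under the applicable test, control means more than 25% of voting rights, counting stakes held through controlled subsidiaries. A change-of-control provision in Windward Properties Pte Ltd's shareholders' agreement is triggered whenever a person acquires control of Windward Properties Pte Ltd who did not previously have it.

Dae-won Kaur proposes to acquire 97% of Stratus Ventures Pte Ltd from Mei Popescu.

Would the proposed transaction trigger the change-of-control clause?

Yes

The purchase adds only to Dae-won's holdings (Mei's stake shrinks), so Dae-won is the only person who could newly come to control Windward.
Dae-won holds 41% of Talus, so Dae-won controls Talus.
Neither Dae-won nor any entity Dae-won controls holds any voting interest in Windward.
So before the transaction, Dae-won does not control Windward.
After the purchase, Dae-won holds 97% of Stratus directly, and Mei's stake falls to 3%.
Dae-won holds 97% of Stratus, so Dae-won controls Stratus.
Stratus holds 40% of Windward, so Dae-won controls Windward.
Dae-won did not control Windward before and does after, so the clause is triggered.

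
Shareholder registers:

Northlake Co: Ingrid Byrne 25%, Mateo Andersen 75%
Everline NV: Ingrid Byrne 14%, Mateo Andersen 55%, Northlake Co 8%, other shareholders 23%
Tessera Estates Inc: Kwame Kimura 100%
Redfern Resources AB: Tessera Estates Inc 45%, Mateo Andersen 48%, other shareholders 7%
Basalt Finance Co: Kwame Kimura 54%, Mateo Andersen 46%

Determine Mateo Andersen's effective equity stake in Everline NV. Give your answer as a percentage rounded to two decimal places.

Mateo reaches Everline along 2 paths.
Direct stake: 55% = 55%.
Via Northlake: 75% × 8% = 6%.
Total: 55% + 6% = 61%.
Rounded: 61.00%.

61.00%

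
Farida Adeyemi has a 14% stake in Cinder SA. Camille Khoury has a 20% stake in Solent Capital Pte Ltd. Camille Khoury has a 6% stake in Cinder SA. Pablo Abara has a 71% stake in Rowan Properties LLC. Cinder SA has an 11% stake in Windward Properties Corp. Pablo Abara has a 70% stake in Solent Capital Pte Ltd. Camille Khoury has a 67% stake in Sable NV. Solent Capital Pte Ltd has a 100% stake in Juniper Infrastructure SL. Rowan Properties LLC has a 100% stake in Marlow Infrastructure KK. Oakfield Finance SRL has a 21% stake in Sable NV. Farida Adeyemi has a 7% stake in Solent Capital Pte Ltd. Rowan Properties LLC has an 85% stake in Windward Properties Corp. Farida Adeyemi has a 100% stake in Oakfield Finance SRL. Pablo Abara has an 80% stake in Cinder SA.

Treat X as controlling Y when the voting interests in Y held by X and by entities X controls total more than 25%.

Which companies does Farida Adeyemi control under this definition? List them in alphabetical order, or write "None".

Farida holds 100% of Oakfield, so Farida controls Oakfield.
No other company's threshold is met.

Oakfield Finance SRL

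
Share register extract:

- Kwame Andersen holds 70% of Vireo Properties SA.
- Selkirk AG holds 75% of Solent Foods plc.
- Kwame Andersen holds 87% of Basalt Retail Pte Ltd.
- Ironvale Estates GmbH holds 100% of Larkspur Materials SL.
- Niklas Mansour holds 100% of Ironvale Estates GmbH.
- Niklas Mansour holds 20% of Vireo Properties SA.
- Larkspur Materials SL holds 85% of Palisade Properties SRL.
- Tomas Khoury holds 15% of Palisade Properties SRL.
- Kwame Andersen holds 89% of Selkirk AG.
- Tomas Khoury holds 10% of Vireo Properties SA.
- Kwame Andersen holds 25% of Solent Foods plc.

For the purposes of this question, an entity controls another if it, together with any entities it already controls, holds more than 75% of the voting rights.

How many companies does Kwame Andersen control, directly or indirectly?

Kwame holds 89% of Selkirk, so Kwame controls Selkirk.
Kwame holds 87% of Basalt, so Kwame controls Basalt.
Kwame and Selkirk together hold 25% + 75% = 100% of Solent, so Kwame controls Solent.
No other company's threshold is met.
Kwame controls 3 companies.

3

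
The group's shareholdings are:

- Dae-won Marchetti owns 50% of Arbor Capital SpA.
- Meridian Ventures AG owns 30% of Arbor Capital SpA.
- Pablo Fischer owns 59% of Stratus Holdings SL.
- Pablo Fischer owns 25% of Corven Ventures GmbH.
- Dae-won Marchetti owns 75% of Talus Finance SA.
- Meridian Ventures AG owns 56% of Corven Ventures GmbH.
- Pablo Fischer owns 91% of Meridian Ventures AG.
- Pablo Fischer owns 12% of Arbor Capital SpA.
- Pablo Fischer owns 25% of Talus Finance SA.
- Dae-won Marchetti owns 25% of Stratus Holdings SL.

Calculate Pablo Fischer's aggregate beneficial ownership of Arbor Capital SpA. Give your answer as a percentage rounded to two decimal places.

39.30%

Pablo reaches Arbor along 2 paths.
Via Meridian: 91% × 30% = 27.3%.
Direct stake: 12% = 12%.
Total: 27.3% + 12% = 39.3%.
Rounded: 39.30%.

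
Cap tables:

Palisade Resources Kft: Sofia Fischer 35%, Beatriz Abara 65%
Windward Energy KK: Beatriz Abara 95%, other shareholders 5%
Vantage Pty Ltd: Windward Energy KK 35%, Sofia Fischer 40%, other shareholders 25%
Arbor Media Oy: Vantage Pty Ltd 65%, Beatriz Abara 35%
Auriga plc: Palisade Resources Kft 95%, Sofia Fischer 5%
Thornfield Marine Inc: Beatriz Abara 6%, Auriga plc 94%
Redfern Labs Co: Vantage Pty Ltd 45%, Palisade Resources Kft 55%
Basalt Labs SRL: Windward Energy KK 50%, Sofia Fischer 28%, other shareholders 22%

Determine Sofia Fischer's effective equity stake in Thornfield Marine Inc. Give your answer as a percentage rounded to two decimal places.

Sofia reaches Thornfield along 2 paths.
Via Palisade → Auriga: 35% × 95% × 94% = 31.255%.
Via Auriga: 5% × 94% = 4.7%.
Total: 31.255% + 4.7% = 35.955%.
Rounded: 35.96%.

35.96%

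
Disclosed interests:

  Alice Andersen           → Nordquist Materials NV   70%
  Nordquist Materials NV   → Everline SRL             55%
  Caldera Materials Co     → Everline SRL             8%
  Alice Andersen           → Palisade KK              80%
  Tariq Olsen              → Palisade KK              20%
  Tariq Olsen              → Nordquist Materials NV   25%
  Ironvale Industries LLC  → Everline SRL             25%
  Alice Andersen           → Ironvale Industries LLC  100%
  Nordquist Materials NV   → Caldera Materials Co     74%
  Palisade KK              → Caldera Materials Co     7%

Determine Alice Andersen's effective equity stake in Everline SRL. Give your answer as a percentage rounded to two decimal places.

68.09%

Alice reaches Everline along 4 paths.
Via Nordquist → Caldera: 70% × 74% × 8% = 4.144%.
Via Palisade → Caldera: 80% × 7% × 8% = 0.448%.
Via Ironvale: 100% × 25% = 25%.
Via Nordquist: 70% × 55% = 38.5%.
Total: 4.144% + 0.448% + 25% + 38.5% = 68.092%.
Rounded: 68.09%.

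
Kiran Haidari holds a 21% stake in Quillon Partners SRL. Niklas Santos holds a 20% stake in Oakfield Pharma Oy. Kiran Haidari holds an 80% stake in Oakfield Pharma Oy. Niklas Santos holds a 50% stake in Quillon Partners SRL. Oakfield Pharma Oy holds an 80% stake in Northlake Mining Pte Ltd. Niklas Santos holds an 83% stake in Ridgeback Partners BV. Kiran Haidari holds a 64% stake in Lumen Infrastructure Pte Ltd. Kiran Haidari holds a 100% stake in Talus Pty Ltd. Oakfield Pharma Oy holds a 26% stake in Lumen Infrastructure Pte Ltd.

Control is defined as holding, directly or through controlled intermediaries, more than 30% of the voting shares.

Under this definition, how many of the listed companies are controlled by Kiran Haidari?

4

Kiran holds 80% of Oakfield, so Kiran controls Oakfield.
Oakfield holds 80% of Northlake, so Kiran controls Northlake.
Kiran holds 100% of Talus, so Kiran controls Talus.
Oakfield and Kiran together hold 26% + 64% = 90% of Lumen, so Kiran controls Lumen.
No other company's threshold is met.
Kiran controls 4 companies.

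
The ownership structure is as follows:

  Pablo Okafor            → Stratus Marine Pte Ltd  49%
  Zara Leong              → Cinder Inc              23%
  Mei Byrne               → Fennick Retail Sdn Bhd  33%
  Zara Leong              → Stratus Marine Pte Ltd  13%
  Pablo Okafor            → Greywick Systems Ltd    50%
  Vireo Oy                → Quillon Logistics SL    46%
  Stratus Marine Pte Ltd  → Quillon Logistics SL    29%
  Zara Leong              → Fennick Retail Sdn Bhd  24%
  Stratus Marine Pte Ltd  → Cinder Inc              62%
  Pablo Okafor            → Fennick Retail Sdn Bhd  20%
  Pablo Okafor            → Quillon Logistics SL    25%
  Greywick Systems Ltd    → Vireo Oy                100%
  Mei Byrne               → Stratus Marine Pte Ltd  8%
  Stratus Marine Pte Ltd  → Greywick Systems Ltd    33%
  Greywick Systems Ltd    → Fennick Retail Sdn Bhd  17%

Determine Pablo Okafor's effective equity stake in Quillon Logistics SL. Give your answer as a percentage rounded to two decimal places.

69.65%

Pablo reaches Quillon along 4 paths.
Direct stake: 25% = 25%.
Via Greywick → Vireo: 50% × 100% × 46% = 23%.
Via Stratus → Greywick → Vireo: 49% × 33% × 100% × 46% = 7.4382%.
Via Stratus: 49% × 29% = 14.21%.
Total: 25% + 23% + 7.4382% + 14.21% = 69.6482%.
Rounded: 69.65%.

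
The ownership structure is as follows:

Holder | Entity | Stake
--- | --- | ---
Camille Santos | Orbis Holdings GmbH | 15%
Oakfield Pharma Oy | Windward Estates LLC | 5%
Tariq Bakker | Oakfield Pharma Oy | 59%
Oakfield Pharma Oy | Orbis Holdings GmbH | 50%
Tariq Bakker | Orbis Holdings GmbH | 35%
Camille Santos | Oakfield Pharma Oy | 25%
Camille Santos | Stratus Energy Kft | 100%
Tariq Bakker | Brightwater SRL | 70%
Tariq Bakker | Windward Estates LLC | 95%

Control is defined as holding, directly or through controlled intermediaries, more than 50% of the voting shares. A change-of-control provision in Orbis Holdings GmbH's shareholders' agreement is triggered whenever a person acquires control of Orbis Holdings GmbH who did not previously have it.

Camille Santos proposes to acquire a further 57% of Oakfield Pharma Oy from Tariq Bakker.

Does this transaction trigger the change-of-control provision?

The purchase adds only to Camille's holdings (Tariq's stake shrinks), so Camille is the only person who could newly come to control Orbis.
Camille holds 100% of Stratus, so Camille controls Stratus.
In Orbis, Camille's side holds only 15%, not > 50%.
So before the transaction, Camille does not control Orbis.
After the purchase, Camille's direct stake in Oakfield rises to 25% + 57% = 82%, and Tariq's stake falls to 2%.
Camille holds 82% of Oakfield, so Camille controls Oakfield.
Camille and Oakfield together hold 15% + 50% = 65% of Orbis, so Camille controls Orbis.
Camille did not control Orbis before and does after, so the clause is triggered.

Yes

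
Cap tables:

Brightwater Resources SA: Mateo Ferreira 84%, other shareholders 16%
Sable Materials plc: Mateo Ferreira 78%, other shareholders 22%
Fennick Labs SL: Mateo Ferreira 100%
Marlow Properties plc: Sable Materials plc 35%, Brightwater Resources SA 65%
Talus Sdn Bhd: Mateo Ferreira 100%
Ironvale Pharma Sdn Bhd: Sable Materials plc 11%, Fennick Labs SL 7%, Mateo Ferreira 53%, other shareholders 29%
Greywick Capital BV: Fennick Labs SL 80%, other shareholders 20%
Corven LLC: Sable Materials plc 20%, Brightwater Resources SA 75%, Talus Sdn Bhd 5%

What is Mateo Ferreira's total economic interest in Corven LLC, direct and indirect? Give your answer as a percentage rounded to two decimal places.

83.60%

Mateo reaches Corven along 3 paths.
Via Sable: 78% × 20% = 15.6%.
Via Brightwater: 84% × 75% = 63%.
Via Talus: 100% × 5% = 5%.
Total: 15.6% + 63% + 5% = 83.6%.
Rounded: 83.60%.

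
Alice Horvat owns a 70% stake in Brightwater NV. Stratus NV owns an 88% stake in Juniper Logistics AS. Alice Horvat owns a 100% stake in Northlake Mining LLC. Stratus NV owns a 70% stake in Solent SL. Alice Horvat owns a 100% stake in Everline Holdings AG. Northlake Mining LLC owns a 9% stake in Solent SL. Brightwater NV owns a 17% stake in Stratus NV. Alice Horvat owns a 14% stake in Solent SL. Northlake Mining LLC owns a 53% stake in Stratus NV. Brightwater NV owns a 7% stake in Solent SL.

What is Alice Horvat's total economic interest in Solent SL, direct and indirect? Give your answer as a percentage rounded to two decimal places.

Alice reaches Solent along 5 paths.
Via Brightwater: 70% × 7% = 4.9%.
Via Northlake → Stratus: 100% × 53% × 70% = 37.1%.
Via Brightwater → Stratus: 70% × 17% × 70% = 8.33%.
Direct stake: 14% = 14%.
Via Northlake: 100% × 9% = 9%.
Total: 4.9% + 37.1% + 8.33% + 14% + 9% = 73.33%.

73.33%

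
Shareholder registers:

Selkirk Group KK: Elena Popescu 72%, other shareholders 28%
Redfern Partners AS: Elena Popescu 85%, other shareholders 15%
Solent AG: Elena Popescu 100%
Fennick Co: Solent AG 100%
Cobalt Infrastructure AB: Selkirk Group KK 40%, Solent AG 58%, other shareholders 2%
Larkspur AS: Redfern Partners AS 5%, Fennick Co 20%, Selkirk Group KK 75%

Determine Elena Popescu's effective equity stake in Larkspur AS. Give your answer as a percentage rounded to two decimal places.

Elena reaches Larkspur along 3 paths.
Via Redfern: 85% × 5% = 4.25%.
Via Solent → Fennick: 100% × 100% × 20% = 20%.
Via Selkirk: 72% × 75% = 54%.
Total: 4.25% + 20% + 54% = 78.25%.

78.25%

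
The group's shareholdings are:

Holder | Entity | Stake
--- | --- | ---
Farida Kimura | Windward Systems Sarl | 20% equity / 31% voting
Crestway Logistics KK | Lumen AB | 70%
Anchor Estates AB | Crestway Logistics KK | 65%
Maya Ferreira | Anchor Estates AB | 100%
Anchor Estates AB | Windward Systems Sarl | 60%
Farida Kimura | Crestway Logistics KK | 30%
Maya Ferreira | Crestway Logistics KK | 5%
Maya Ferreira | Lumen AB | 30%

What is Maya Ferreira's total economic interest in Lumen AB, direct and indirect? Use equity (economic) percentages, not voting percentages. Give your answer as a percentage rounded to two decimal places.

Maya reaches Lumen along 3 paths.
Via Crestway: 5% × 70% = 3.5%.
Via Anchor → Crestway: 100% × 65% × 70% = 45.5%.
Direct stake: 30% = 30%.
Total: 3.5% + 45.5% + 30% = 79%.
Rounded: 79.00%.

79.00%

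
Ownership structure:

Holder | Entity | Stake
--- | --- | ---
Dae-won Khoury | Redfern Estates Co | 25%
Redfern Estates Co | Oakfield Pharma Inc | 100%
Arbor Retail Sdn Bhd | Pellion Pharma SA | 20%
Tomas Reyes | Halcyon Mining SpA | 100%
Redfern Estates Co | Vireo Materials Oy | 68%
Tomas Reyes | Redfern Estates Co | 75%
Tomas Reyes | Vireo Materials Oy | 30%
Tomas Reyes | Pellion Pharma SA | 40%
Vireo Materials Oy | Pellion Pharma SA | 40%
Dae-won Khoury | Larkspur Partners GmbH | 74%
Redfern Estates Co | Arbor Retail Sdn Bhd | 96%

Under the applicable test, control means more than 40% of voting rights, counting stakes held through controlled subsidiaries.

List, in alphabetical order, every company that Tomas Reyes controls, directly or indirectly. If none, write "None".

Tomas holds 100% of Halcyon, so Tomas controls Halcyon.
Tomas holds 75% of Redfern, so Tomas controls Redfern.
Redfern holds 96% of Arbor, so Tomas controls Arbor.
Redfern and Tomas together hold 68% + 30% = 98% of Vireo, so Tomas controls Vireo.
Redfern holds 100% of Oakfield, so Tomas controls Oakfield.
Tomas and Arbor and Vireo together hold 40% + 20% + 40% = 100% of Pellion, so Tomas controls Pellion.
No other company's threshold is met.

Arbor Retail Sdn Bhd, Halcyon Mining SpA, Oakfield Pharma Inc, Pellion Pharma SA, Redfern Estates Co, Vireo Materials Oy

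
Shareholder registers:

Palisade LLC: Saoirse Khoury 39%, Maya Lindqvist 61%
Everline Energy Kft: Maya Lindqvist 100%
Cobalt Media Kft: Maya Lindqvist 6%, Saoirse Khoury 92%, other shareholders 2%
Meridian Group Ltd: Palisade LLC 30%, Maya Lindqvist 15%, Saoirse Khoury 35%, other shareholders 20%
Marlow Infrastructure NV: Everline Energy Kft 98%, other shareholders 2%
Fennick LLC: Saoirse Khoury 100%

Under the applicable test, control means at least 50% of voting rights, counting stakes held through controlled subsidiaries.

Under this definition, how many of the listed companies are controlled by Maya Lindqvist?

Maya holds 61% of Palisade, so Maya controls Palisade.
Maya holds 100% of Everline, so Maya controls Everline.
Everline holds 98% of Marlow, so Maya controls Marlow.
No other company's threshold is met.
Maya controls 3 companies.

3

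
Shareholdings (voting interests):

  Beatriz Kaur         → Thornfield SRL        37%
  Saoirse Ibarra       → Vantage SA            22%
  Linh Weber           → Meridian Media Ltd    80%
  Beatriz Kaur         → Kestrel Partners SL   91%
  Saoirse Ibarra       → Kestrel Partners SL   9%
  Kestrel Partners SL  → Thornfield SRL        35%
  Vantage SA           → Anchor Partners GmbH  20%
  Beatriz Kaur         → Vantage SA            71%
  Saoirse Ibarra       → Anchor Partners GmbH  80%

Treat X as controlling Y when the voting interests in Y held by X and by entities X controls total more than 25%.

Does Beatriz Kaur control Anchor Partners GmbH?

Beatriz holds 91% of Kestrel, so Beatriz controls Kestrel.
Beatriz and Kestrel together hold 37% + 35% = 72% of Thornfield, so Beatriz controls Thornfield.
Beatriz holds 71% of Vantage, so Beatriz controls Vantage.
In Anchor, Beatriz's side holds only 20%, not > 25%.
So Beatriz does not control Anchor.

No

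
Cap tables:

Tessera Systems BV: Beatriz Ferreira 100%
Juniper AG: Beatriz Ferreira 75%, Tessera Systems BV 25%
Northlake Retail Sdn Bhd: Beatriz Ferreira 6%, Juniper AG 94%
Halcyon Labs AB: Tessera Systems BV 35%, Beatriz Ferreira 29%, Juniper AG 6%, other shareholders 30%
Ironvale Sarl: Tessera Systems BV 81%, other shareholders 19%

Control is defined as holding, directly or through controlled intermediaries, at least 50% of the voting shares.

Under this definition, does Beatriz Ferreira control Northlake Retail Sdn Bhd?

Beatriz holds 100% of Tessera, so Beatriz controls Tessera.
Beatriz and Tessera together hold 75% + 25% = 100% of Juniper, so Beatriz controls Juniper.
Beatriz and Juniper together hold 6% + 94% = 100% of Northlake, so Beatriz controls Northlake.

Yes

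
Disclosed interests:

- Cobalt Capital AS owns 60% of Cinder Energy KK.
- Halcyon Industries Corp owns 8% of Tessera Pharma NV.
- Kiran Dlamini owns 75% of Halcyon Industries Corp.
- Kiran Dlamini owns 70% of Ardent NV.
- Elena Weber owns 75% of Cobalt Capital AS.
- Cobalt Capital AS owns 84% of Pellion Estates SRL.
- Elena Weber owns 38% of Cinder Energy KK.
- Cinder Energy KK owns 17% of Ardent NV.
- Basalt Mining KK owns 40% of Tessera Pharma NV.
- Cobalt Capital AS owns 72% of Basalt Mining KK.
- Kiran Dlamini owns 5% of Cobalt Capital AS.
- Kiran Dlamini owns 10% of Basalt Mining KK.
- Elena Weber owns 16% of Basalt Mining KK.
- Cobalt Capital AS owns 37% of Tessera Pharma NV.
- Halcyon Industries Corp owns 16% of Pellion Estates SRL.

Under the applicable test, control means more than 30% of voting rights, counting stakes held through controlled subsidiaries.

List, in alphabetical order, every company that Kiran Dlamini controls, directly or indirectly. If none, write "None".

Kiran holds 70% of Ardent, so Kiran controls Ardent.
Kiran holds 75% of Halcyon, so Kiran controls Halcyon.
No other company's threshold is met.

Ardent NV, Halcyon Industries Corp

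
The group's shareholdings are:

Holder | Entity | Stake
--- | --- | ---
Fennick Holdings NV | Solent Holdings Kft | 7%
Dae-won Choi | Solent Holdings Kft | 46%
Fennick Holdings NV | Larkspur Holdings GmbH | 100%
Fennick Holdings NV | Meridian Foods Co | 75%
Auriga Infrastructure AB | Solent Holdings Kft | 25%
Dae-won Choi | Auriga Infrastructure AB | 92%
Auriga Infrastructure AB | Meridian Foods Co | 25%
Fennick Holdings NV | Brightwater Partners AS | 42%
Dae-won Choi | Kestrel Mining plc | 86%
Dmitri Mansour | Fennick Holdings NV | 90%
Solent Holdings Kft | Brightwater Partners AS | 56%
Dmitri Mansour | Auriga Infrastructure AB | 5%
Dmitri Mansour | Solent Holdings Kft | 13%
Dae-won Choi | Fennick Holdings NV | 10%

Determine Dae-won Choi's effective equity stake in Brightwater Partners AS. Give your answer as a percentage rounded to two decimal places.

Dae-won reaches Brightwater along 4 paths.
Via Fennick: 10% × 42% = 4.2%.
Via Auriga → Solent: 92% × 25% × 56% = 12.88%.
Via Solent: 46% × 56% = 25.76%.
Via Fennick → Solent: 10% × 7% × 56% = 0.392%.
Total: 4.2% + 12.88% + 25.76% + 0.392% = 43.232%.
Rounded: 43.23%.

43.23%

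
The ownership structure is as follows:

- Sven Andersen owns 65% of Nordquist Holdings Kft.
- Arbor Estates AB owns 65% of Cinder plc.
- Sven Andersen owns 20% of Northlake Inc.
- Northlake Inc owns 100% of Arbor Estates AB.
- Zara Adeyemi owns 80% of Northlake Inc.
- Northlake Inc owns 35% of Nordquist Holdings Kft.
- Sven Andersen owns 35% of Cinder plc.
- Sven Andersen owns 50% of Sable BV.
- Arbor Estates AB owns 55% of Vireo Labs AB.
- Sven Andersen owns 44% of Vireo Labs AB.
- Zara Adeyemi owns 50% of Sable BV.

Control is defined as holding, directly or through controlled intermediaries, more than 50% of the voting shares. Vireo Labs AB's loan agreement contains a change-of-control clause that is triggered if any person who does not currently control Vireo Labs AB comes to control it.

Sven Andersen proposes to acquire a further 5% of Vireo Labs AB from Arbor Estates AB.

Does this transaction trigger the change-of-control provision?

The purchase adds only to Sven's holdings (Arbor's stake shrinks), so Sven is the only person who could newly come to control Vireo.
Sven holds 65% of Nordquist, so Sven controls Nordquist.
In Vireo, Sven's side holds only 44%, not > 50%.
So before the transaction, Sven does not control Vireo.
After the purchase, Sven's direct stake in Vireo rises to 44% + 5% = 49%, and Arbor's stake falls to 50%.
After the transaction, Sven's side holds 49% of Vireo, not > 50%, so Sven still does not control Vireo.
No new person acquires control, so the clause is not triggered.

No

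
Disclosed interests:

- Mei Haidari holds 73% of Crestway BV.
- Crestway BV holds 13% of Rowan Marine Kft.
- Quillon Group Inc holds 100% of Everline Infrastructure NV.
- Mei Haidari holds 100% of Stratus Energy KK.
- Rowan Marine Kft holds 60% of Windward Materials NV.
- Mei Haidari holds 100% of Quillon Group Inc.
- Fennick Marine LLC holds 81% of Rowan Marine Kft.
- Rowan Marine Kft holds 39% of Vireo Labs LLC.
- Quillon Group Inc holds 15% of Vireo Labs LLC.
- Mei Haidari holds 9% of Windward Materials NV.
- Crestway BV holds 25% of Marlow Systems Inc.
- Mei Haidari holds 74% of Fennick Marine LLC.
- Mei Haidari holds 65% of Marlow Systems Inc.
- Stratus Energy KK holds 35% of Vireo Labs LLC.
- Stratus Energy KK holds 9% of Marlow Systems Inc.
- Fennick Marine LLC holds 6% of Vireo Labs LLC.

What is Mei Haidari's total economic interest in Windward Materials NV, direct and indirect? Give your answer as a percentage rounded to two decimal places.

Mei reaches Windward along 3 paths.
Via Crestway → Rowan: 73% × 13% × 60% = 5.694%.
Via Fennick → Rowan: 74% × 81% × 60% = 35.964%.
Direct stake: 9% = 9%.
Total: 5.694% + 35.964% + 9% = 50.658%.
Rounded: 50.66%.

50.66%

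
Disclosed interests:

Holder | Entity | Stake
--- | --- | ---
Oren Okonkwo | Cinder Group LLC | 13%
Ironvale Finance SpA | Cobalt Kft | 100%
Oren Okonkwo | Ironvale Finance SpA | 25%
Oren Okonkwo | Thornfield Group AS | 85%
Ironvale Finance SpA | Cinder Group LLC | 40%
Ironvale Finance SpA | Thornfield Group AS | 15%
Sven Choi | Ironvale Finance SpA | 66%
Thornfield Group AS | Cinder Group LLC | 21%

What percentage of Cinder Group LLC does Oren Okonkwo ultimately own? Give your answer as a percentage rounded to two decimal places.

Oren reaches Cinder along 4 paths.
Via Ironvale: 25% × 40% = 10%.
Via Thornfield: 85% × 21% = 17.85%.
Via Ironvale → Thornfield: 25% × 15% × 21% = 0.7875%.
Direct stake: 13% = 13%.
Total: 10% + 17.85% + 0.7875% + 13% = 41.6375%.
Rounded: 41.64%.

41.64%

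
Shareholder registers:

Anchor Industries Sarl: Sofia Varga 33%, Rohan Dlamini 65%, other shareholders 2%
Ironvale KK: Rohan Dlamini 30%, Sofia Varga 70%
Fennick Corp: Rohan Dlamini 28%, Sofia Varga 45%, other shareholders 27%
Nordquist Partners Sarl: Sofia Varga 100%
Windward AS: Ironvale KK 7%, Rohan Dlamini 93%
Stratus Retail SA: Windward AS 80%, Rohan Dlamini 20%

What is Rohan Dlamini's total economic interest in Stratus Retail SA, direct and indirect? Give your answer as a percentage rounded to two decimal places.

Rohan reaches Stratus along 3 paths.
Via Ironvale → Windward: 30% × 7% × 80% = 1.68%.
Via Windward: 93% × 80% = 74.4%.
Direct stake: 20% = 20%.
Total: 1.68% + 74.4% + 20% = 96.08%.

96.08%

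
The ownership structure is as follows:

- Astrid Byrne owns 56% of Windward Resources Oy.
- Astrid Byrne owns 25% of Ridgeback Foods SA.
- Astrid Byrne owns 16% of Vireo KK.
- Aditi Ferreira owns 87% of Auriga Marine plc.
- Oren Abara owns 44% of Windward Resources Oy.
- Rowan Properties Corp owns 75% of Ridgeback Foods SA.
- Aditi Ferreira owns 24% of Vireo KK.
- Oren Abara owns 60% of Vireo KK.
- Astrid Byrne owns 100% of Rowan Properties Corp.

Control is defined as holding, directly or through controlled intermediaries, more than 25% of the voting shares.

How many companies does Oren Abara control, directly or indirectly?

2

Oren holds 44% of Windward, so Oren controls Windward.
Oren holds 60% of Vireo, so Oren controls Vireo.
No other company's threshold is met.
Oren controls 2 companies.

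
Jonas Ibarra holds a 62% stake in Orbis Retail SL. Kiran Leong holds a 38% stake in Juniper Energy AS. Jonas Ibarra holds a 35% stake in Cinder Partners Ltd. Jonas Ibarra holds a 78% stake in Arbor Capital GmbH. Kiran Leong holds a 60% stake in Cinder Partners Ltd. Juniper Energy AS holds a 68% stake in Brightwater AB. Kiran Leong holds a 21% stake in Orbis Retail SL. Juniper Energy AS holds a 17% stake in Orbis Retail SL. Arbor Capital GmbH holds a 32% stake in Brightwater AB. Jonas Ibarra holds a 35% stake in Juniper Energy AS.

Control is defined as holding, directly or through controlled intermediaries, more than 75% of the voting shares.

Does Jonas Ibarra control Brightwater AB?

Jonas holds 78% of Arbor, so Jonas controls Arbor.
In Brightwater, Jonas's side holds only 32%, not > 75%.
So Jonas does not control Brightwater.

No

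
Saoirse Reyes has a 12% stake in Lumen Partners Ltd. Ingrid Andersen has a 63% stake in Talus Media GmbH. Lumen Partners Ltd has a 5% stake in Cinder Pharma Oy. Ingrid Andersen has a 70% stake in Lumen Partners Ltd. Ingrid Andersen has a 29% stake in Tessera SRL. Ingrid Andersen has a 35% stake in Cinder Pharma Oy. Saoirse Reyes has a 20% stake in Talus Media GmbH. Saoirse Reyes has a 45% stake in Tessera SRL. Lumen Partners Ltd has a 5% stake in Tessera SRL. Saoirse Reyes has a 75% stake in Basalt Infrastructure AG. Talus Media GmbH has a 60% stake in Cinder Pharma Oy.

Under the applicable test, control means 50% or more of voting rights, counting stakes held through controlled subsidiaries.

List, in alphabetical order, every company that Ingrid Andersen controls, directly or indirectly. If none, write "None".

Ingrid holds 70% of Lumen, so Ingrid controls Lumen.
Ingrid holds 63% of Talus, so Ingrid controls Talus.
Talus and Ingrid and Lumen together hold 60% + 35% + 5% = 100% of Cinder, so Ingrid controls Cinder.
No other company's threshold is met.

Cinder Pharma Oy, Lumen Partners Ltd, Talus Media GmbH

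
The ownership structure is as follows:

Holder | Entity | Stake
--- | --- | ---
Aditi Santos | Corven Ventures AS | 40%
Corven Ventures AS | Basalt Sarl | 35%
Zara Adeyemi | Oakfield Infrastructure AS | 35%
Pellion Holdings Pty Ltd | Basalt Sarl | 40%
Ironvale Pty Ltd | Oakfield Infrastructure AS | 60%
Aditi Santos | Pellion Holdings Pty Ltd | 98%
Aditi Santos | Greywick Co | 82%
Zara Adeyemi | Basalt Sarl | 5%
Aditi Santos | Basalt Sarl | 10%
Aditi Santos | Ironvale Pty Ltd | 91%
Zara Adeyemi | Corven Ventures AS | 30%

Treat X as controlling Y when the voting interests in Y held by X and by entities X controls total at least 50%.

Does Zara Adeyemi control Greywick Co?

Zara's largest direct stake is 35% in Oakfield, which does not meet the threshold, so Zara controls no company.
Neither Zara nor any entity Zara controls holds any voting interest in Greywick.
So Zara does not control Greywick.

No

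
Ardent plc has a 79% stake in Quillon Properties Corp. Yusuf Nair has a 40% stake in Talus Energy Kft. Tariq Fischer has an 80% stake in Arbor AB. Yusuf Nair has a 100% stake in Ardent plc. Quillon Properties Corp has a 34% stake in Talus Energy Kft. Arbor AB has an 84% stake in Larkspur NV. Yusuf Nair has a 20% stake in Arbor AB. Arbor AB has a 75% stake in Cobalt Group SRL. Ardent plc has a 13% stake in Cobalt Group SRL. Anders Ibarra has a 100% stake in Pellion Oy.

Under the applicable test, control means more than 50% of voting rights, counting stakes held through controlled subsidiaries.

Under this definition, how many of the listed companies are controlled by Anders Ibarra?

1

Anders holds 100% of Pellion, so Anders controls Pellion.
No other company's threshold is met.
Anders controls 1 company.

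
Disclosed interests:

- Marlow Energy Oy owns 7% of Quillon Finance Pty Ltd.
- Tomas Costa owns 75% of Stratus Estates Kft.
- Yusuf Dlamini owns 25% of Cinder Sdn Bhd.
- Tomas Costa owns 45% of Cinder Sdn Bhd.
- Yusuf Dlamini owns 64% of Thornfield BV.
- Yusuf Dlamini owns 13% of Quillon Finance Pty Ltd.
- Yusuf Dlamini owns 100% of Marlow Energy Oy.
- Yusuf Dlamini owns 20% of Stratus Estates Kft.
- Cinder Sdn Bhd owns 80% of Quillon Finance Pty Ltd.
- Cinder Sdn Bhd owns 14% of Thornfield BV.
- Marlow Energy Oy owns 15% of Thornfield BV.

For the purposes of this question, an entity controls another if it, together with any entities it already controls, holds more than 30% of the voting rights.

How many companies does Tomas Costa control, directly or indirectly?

Tomas holds 45% of Cinder, so Tomas controls Cinder.
Cinder holds 80% of Quillon, so Tomas controls Quillon.
Tomas holds 75% of Stratus, so Tomas controls Stratus.
No other company's threshold is met.
Tomas controls 3 companies.

3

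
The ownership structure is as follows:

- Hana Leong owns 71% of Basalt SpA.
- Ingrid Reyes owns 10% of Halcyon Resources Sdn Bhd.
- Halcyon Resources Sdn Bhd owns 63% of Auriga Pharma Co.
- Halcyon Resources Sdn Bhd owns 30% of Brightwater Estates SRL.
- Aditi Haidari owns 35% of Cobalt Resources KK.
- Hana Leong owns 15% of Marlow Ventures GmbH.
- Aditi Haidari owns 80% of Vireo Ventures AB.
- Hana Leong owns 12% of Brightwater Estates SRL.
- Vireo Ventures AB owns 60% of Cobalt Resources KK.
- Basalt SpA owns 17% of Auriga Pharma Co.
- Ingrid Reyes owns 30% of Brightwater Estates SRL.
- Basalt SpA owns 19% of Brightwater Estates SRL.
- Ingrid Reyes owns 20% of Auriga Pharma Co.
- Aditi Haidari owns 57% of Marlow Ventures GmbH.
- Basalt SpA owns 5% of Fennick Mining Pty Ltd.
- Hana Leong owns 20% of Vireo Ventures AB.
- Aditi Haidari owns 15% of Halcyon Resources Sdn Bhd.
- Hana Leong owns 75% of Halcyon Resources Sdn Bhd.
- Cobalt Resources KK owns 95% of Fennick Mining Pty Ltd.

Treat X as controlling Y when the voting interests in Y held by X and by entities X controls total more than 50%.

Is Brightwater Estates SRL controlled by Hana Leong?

Yes

Hana holds 75% of Halcyon, so Hana controls Halcyon.
Hana holds 71% of Basalt, so Hana controls Basalt.
Halcyon and Basalt and Hana together hold 30% + 19% + 12% = 61% of Brightwater, so Hana controls Brightwater.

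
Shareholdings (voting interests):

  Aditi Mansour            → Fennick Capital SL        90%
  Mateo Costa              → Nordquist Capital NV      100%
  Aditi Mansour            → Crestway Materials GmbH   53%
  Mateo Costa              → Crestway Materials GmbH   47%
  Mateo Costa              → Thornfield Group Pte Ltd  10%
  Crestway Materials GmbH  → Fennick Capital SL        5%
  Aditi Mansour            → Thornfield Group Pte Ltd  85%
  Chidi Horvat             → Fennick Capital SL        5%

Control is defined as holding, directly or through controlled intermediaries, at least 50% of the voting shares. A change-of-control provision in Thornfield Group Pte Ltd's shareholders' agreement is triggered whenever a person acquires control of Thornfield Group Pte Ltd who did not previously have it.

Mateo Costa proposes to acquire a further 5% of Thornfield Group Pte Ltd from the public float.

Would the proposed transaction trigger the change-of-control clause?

No

The purchase changes only Mateo's holdings, so Mateo is the only person who could newly come to control Thornfield.
Mateo holds 100% of Nordquist, so Mateo controls Nordquist.
In Thornfield, Mateo's side holds only 10%, not ≥ 50%.
So before the transaction, Mateo does not control Thornfield.
After the purchase, Mateo's direct stake in Thornfield rises to 10% + 5% = 15%.
After the transaction, Mateo's side holds 15% of Thornfield, not ≥ 50%, so Mateo still does not control Thornfield.
No new person acquires control, so the clause is not triggered.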